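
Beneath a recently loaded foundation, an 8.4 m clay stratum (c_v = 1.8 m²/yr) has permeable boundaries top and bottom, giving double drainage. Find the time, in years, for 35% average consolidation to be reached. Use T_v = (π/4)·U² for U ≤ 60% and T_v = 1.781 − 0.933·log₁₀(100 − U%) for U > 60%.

t ≈ 0.943 years

Drainage path length: H_d = H/2 = 4.2 m (double drainage).
U ≤ 60%: T_v = (π/4)·U² = (π/4)×0.35² = 0.096211.
t = T_v·H_d²/c_v = 0.096211×4.2²/1.8 = 0.9429 years.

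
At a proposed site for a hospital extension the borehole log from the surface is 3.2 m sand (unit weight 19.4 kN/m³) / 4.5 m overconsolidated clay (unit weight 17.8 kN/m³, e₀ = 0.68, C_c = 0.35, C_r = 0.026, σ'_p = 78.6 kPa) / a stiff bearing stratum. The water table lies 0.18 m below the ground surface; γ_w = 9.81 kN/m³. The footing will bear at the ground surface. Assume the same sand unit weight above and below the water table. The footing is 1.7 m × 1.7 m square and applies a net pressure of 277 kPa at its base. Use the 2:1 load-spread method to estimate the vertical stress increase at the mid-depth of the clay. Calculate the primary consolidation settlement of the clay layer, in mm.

S_c ≈ 8.18 mm

Mid-depth of clay below the ground surface: z = 3.2 + 4.5/2 = 5.45 m.
Total vertical stress at mid-clay: σ_v = 19.4×3.2 + 17.8×2.25 = 102.13 kPa.
Pore pressure: u = 9.81×(5.45 − 0.18) = 51.699 kPa.
Initial effective stress: σ'_0 = σ_v − u = 102.13 − 51.699 = 50.431 kPa.
Stress increase at mid-clay by the 2:1 spreading method:
Δσ = qBL/((B+z)(L+z)) = 277×1.7×1.7/((1.7+5.45)(1.7+5.45)) = 15.659 kPa
Final effective stress: σ'_f = 50.431 + 15.659 = 66.09 kPa.
σ'_f = 66.09 ≤ σ'_p = 78.6 kPa, so the clay remains overconsolidated and only the recompression index applies:
S_c = C_r·H/(1+e₀)·log₁₀(σ'_f/σ'_0) = 0.026×4.5/1.68×log₁₀(66.09/50.431)
    = 0.069644 × 0.11744 = 0.008179 m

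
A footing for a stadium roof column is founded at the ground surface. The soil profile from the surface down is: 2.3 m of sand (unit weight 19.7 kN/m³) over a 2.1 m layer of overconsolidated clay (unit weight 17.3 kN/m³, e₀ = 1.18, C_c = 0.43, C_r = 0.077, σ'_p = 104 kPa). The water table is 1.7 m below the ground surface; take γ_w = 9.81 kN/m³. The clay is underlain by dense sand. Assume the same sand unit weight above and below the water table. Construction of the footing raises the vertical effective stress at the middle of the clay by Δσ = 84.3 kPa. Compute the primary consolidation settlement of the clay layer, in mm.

S_c ≈ 67.7 mm

Mid-depth of clay below the ground surface: z = 2.3 + 2.1/2 = 3.35 m.
Total vertical stress at mid-clay: σ_v = 19.7×2.3 + 17.3×1.05 = 63.475 kPa.
Pore pressure: u = 9.81×(3.35 − 1.7) = 16.186 kPa.
Initial effective stress: σ'_0 = σ_v − u = 63.475 − 16.186 = 47.289 kPa.
Final effective stress: σ'_f = 47.289 + 84.3 = 131.59 kPa.
σ'_f = 131.59 > σ'_p = 104 kPa, so the stress path crosses the preconsolidation pressure — recompression up to σ'_p, then virgin compression beyond:
S_c = H/(1+e₀)·[C_r·log₁₀(σ'_p/σ'_0) + C_c·log₁₀(σ'_f/σ'_p)]
    = 2.1/2.18 × [0.077×log₁₀(104/47.289) + 0.43×log₁₀(131.59/104)]
    = 0.9633 × [0.026355 + 0.043942] = 0.06772 m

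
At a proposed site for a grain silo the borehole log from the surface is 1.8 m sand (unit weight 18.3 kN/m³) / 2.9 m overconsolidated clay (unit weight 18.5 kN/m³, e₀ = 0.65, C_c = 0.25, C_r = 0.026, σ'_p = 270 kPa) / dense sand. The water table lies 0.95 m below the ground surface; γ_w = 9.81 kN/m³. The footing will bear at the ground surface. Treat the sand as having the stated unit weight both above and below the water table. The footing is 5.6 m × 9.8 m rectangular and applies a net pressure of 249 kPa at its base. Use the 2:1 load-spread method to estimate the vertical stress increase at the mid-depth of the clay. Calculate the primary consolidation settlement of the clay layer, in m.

S_c ≈ 0.0284 m

Mid-depth of clay below the ground surface: z = 1.8 + 2.9/2 = 3.25 m.
Total vertical stress at mid-clay: σ_v = 18.3×1.8 + 18.5×1.45 = 59.765 kPa.
Pore pressure: u = 9.81×(3.25 − 0.95) = 22.563 kPa.
Initial effective stress: σ'_0 = σ_v − u = 59.765 − 22.563 = 37.202 kPa.
Stress increase at mid-clay by the 2:1 spreading method:
Δσ = qBL/((B+z)(L+z)) = 249×5.6×9.8/((5.6+3.25)(9.8+3.25)) = 118.32 kPa
Final effective stress: σ'_f = 37.202 + 118.32 = 155.52 kPa.
σ'_f = 155.52 ≤ σ'_p = 270 kPa, so the clay remains overconsolidated and only the recompression index applies:
S_c = C_r·H/(1+e₀)·log₁₀(σ'_f/σ'_0) = 0.026×2.9/1.65×log₁₀(155.52/37.202)
    = 0.045698 × 0.62122 = 0.02839 m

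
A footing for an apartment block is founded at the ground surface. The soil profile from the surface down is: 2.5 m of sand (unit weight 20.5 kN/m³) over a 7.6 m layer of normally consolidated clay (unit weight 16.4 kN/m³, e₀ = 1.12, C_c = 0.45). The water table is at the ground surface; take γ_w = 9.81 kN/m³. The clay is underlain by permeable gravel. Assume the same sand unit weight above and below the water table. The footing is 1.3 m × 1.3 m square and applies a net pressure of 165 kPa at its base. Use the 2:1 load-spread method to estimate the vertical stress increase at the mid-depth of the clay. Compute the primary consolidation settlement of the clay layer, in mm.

S_c ≈ 62.5 mm

Mid-depth of clay below the ground surface: z = 2.5 + 7.6/2 = 6.3 m.
Total vertical stress at mid-clay: σ_v = 20.5×2.5 + 16.4×3.8 = 113.57 kPa.
Pore pressure: u = 9.81×(6.3 − 0) = 61.803 kPa.
Initial effective stress: σ'_0 = σ_v − u = 113.57 − 61.803 = 51.767 kPa.
Stress increase at mid-clay by the 2:1 spreading method:
Δσ = qBL/((B+z)(L+z)) = 165×1.3×1.3/((1.3+6.3)(1.3+6.3)) = 4.8277 kPa
Final effective stress: σ'_f = σ'_0 + Δσ = 51.767 + 4.8277 = 56.595 kPa.
Normally consolidated clay, so the full stress increment lies on the virgin compression line:
S_c = C_c·H/(1+e₀)·log₁₀(σ'_f/σ'_0) = 0.45×7.6/(1+1.12)×log₁₀(56.595/51.767)
    = 1.6132 × 0.038725 = 0.06247 m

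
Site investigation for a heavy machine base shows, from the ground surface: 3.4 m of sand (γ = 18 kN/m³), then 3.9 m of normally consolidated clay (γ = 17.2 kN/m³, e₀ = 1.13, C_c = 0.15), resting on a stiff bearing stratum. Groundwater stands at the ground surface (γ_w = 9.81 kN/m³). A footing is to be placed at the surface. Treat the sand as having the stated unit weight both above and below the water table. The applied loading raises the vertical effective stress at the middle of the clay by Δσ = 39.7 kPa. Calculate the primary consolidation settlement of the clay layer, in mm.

Mid-depth of clay below the ground surface: z = 3.4 + 3.9/2 = 5.35 m.
Total vertical stress at mid-clay: σ_v = 18×3.4 + 17.2×1.95 = 94.74 kPa.
Pore pressure: u = 9.81×(5.35 − 0) = 52.483 kPa.
Initial effective stress: σ'_0 = σ_v − u = 94.74 − 52.483 = 42.257 kPa.
Final effective stress: σ'_f = σ'_0 + Δσ = 42.257 + 39.7 = 81.957 kPa.
Normally consolidated clay, so the full stress increment lies on the virgin compression line:
S_c = C_c·H/(1+e₀)·log₁₀(σ'_f/σ'_0) = 0.15×3.9/(1+1.13)×log₁₀(81.957/42.257)
    = 0.27465 × 0.28769 = 0.07901 m

S_c ≈ 79 mm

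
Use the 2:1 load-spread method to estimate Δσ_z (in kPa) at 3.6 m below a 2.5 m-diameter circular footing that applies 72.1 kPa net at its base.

Δσ_z ≈ 12.1 kPa

By the 2:1 method the load spreads at 1 horizontal : 2 vertical, so at depth z the loaded area has grown by z in each plan dimension:
Δσ ≈ qD²/(D+z)² = 72.1×2.5²/(2.5+3.6)² = 12.11 kPa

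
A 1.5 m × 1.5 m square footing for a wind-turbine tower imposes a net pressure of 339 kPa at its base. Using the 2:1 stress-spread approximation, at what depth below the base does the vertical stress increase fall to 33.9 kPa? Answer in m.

2:1 spreading — at depth z the loaded area has grown by z in each plan dimension:
qB²/(B+z)² = Δσ_z ⇒ z = B(√(q/Δσ_z) − 1) = 1.5×(√(339/33.9) − 1) = 3.243 m

z ≈ 3.24 m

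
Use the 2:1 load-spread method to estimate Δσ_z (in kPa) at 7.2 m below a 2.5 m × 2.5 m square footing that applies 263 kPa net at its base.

By the 2:1 method the load spreads at 1 horizontal : 2 vertical, so at depth z the loaded area has grown by z in each plan dimension:
Δσ = qBL/((B+z)(L+z)) = 263×2.5×2.5/((2.5+7.2)(2.5+7.2)) = 17.47 kPa

Δσ_z ≈ 17.5 kPa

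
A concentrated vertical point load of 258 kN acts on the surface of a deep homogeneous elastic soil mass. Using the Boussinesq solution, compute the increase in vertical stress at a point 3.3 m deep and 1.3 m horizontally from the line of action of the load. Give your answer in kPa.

Δσ_z ≈ 7.89 kPa

Boussinesq vertical stress below a point load on an elastic half-space:
Δσ_z = 3P/(2πz²) · [1 + (r/z)²]^(−5/2)
r/z = 1.3/3.3 = 0.39394; [1+(r/z)²]^(−5/2) = 0.69722.
Δσ_z = 3×258/(2π×3.3²) × 0.69722 = 11.312 × 0.69722 = 7.887 kPa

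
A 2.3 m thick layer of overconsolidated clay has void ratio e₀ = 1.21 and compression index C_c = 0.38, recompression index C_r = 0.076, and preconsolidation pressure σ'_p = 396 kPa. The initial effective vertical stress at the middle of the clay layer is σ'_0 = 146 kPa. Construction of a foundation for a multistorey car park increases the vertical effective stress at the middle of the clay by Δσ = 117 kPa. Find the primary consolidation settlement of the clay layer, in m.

S_c ≈ 0.0202 m

Final effective stress: σ'_f = 146 + 117 = 263 kPa.
σ'_f = 263 ≤ σ'_p = 396 kPa, so the clay remains overconsolidated and only the recompression index applies:
S_c = C_r·H/(1+e₀)·log₁₀(σ'_f/σ'_0) = 0.076×2.3/2.21×log₁₀(263/146)
    = 0.079093 × 0.2556 = 0.02022 m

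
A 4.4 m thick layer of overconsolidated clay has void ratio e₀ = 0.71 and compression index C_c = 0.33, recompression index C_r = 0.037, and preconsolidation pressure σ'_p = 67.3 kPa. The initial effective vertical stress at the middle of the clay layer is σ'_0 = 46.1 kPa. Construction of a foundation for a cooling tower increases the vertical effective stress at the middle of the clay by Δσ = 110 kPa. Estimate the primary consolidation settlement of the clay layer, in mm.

Final effective stress: σ'_f = 46.1 + 110 = 156.1 kPa.
σ'_f = 156.1 > σ'_p = 67.3 kPa, so the stress path crosses the preconsolidation pressure — recompression up to σ'_p, then virgin compression beyond:
S_c = H/(1+e₀)·[C_r·log₁₀(σ'_p/σ'_0) + C_c·log₁₀(σ'_f/σ'_p)]
    = 4.4/1.71 × [0.037×log₁₀(67.3/46.1) + 0.33×log₁₀(156.1/67.3)]
    = 2.5731 × [0.0060796 + 0.12058] = 0.3259 m

S_c ≈ 326 mm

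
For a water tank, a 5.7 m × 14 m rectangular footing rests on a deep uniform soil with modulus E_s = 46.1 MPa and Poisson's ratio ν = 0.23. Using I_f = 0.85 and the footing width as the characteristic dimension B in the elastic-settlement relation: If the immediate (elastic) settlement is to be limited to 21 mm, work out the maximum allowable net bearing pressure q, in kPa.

E_s = 46.1 MPa = 46100 kPa.
S_e = q·B·(1−ν²)/E_s · I_f  ⇒  q = S_e·E_s / (B·(1−ν²)·I_f).
q = 0.021 × 46100 / (5.7 × 0.9471 × 0.85) = 211 kPa

q ≈ 211 kPa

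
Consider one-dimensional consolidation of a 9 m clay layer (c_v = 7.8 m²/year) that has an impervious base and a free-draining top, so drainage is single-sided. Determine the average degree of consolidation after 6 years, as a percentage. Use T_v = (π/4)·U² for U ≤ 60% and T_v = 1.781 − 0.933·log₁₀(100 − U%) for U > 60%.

U ≈ 80.5 %

Drainage path length: H_d = H = 9 m (single drainage).
T_v = c_v·t/H_d² = 7.8×6/9² = 0.57778.
T_v = 0.57778 corresponds to the U > 60% branch:
U = 1 − 10^((1.781 − T_v)/0.933)/100 = 0.8052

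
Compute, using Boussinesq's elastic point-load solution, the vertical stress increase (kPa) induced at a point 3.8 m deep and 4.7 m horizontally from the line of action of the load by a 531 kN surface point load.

Δσ_z ≈ 1.72 kPa

Boussinesq vertical stress below a point load on an elastic half-space:
Δσ_z = 3P/(2πz²) · [1 + (r/z)²]^(−5/2)
r/z = 4.7/3.8 = 1.2368; [1+(r/z)²]^(−5/2) = 0.098241.
Δσ_z = 3×531/(2π×3.8²) × 0.098241 = 17.558 × 0.098241 = 1.725 kPa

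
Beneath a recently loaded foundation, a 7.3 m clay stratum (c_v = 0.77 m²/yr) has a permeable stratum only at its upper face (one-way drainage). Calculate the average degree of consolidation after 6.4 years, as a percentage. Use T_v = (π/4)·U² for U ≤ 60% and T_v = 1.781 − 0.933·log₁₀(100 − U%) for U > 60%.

Drainage path length: H_d = H = 7.3 m (single drainage).
T_v = c_v·t/H_d² = 0.77×6.4/7.3² = 0.092475.
T_v = 0.092475 corresponds to the U ≤ 60% branch:
U = √(4T_v/π) = 0.3431

U ≈ 34.3 %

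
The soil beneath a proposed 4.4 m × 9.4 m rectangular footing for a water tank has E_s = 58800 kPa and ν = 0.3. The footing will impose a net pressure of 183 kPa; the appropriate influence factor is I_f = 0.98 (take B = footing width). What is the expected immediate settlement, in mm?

Immediate (elastic) settlement: S_e = q·B·(1−ν²)/E_s · I_f.
S_e = 183 × 4.4 × (1 − 0.3²) / 58800 × 0.98
    = 183 × 4.4 × 0.91 / 58800 × 0.98
    = 0.01221 m = 12.21 mm

S_e ≈ 12.2 mm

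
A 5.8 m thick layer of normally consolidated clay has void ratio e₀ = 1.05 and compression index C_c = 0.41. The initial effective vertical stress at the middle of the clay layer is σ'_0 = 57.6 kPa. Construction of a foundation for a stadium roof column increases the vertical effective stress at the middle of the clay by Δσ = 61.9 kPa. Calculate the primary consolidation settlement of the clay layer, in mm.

S_c ≈ 368 mm

Final effective stress: σ'_f = σ'_0 + Δσ = 57.6 + 61.9 = 119.5 kPa.
Normally consolidated clay, so the full stress increment lies on the virgin compression line:
S_c = C_c·H/(1+e₀)·log₁₀(σ'_f/σ'_0) = 0.41×5.8/(1+1.05)×log₁₀(119.5/57.6)
    = 1.16 × 0.31695 = 0.3677 m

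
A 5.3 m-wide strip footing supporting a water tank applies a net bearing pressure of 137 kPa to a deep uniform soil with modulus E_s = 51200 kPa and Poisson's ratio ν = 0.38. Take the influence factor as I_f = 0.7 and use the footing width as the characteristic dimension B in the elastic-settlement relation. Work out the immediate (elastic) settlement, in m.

Immediate (elastic) settlement: S_e = q·B·(1−ν²)/E_s · I_f.
S_e = 137 × 5.3 × (1 − 0.38²) / 51200 × 0.7
    = 137 × 5.3 × 0.8556 / 51200 × 0.7
    = 0.008494 m

S_e ≈ 0.00849 m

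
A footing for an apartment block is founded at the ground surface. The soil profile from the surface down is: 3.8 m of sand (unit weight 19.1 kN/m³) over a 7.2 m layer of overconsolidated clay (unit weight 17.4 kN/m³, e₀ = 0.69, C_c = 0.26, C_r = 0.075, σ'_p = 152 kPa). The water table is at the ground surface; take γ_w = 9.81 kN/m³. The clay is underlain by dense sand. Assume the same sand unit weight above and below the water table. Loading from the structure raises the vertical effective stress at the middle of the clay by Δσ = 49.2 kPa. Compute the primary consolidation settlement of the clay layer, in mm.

S_c ≈ 80.5 mm

Mid-depth of clay below the ground surface: z = 3.8 + 7.2/2 = 7.4 m.
Total vertical stress at mid-clay: σ_v = 19.1×3.8 + 17.4×3.6 = 135.22 kPa.
Pore pressure: u = 9.81×(7.4 − 0) = 72.594 kPa.
Initial effective stress: σ'_0 = σ_v − u = 135.22 − 72.594 = 62.626 kPa.
Final effective stress: σ'_f = 62.626 + 49.2 = 111.83 kPa.
σ'_f = 111.83 ≤ σ'_p = 152 kPa, so the clay remains overconsolidated and only the recompression index applies:
S_c = C_r·H/(1+e₀)·log₁₀(σ'_f/σ'_0) = 0.075×7.2/1.69×log₁₀(111.83/62.626)
    = 0.31953 × 0.2518 = 0.08046 m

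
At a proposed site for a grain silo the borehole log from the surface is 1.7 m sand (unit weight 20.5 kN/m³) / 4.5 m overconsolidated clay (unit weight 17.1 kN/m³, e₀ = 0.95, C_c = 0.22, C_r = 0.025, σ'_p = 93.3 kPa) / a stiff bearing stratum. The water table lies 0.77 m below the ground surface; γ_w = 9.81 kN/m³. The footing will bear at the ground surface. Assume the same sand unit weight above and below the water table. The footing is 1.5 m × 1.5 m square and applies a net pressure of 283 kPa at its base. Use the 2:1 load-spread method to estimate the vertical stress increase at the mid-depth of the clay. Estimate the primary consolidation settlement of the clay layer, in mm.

S_c ≈ 10.3 mm

Mid-depth of clay below the ground surface: z = 1.7 + 4.5/2 = 3.95 m.
Total vertical stress at mid-clay: σ_v = 20.5×1.7 + 17.1×2.25 = 73.325 kPa.
Pore pressure: u = 9.81×(3.95 − 0.77) = 31.196 kPa.
Initial effective stress: σ'_0 = σ_v − u = 73.325 − 31.196 = 42.129 kPa.
Stress increase at mid-clay by the 2:1 spreading method:
Δσ = qBL/((B+z)(L+z)) = 283×1.5×1.5/((1.5+3.95)(1.5+3.95)) = 21.438 kPa
Final effective stress: σ'_f = 42.129 + 21.438 = 63.567 kPa.
σ'_f = 63.567 ≤ σ'_p = 93.3 kPa, so the clay remains overconsolidated and only the recompression index applies:
S_c = C_r·H/(1+e₀)·log₁₀(σ'_f/σ'_0) = 0.025×4.5/1.95×log₁₀(63.567/42.129)
    = 0.057693 × 0.17865 = 0.01031 m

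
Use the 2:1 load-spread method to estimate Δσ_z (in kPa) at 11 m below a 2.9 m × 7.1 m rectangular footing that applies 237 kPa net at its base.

By the 2:1 method the load spreads at 1 horizontal : 2 vertical, so at depth z the loaded area has grown by z in each plan dimension:
Δσ = qBL/((B+z)(L+z)) = 237×2.9×7.1/((2.9+11)(7.1+11)) = 19.396 kPa

Δσ_z ≈ 19.4 kPa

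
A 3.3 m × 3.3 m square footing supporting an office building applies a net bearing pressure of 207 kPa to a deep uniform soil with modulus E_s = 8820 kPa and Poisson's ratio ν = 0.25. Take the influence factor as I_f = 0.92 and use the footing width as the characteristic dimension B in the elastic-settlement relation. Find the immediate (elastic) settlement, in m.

S_e ≈ 0.0668 m

Immediate (elastic) settlement: S_e = q·B·(1−ν²)/E_s · I_f.
S_e = 207 × 3.3 × (1 − 0.25²) / 8820 × 0.92
    = 207 × 3.3 × 0.9375 / 8820 × 0.92
    = 0.0668 m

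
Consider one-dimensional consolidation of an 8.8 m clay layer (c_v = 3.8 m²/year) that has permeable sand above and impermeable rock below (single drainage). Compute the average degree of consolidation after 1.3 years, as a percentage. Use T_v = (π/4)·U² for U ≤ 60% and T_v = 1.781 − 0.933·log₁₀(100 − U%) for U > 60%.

U ≈ 28.5 %

Drainage path length: H_d = H = 8.8 m (single drainage).
T_v = c_v·t/H_d² = 3.8×1.3/8.8² = 0.063791.
T_v = 0.063791 corresponds to the U ≤ 60% branch:
U = √(4T_v/π) = 0.285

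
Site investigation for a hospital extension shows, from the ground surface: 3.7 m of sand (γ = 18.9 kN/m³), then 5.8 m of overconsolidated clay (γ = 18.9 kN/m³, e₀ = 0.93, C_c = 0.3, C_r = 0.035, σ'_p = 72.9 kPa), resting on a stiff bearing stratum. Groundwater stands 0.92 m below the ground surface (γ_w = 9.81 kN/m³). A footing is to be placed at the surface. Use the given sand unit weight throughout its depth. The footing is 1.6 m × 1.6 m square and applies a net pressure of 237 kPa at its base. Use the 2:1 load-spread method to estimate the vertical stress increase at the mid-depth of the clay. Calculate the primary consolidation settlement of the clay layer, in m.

S_c ≈ 0.0292 m

Mid-depth of clay below the ground surface: z = 3.7 + 5.8/2 = 6.6 m.
Total vertical stress at mid-clay: σ_v = 18.9×3.7 + 18.9×2.9 = 124.74 kPa.
Pore pressure: u = 9.81×(6.6 − 0.92) = 55.721 kPa.
Initial effective stress: σ'_0 = σ_v − u = 124.74 − 55.721 = 69.019 kPa.
Stress increase at mid-clay by the 2:1 spreading method:
Δσ = qBL/((B+z)(L+z)) = 237×1.6×1.6/((1.6+6.6)(1.6+6.6)) = 9.0232 kPa
Final effective stress: σ'_f = 69.019 + 9.0232 = 78.042 kPa.
σ'_f = 78.042 > σ'_p = 72.9 kPa, so the stress path crosses the preconsolidation pressure — recompression up to σ'_p, then virgin compression beyond:
S_c = H/(1+e₀)·[C_r·log₁₀(σ'_p/σ'_0) + C_c·log₁₀(σ'_f/σ'_p)]
    = 5.8/1.93 × [0.035×log₁₀(72.9/69.019) + 0.3×log₁₀(78.042/72.9)]
    = 3.0052 × [0.00083156 + 0.0088803] = 0.02919 m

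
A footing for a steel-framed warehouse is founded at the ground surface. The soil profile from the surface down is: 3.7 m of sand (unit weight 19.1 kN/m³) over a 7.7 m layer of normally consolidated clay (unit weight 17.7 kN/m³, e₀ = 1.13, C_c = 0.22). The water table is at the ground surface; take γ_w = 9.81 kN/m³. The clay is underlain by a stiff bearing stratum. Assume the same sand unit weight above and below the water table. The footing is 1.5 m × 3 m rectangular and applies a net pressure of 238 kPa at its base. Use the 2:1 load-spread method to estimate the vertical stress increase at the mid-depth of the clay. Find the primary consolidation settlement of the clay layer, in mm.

Mid-depth of clay below the ground surface: z = 3.7 + 7.7/2 = 7.55 m.
Total vertical stress at mid-clay: σ_v = 19.1×3.7 + 17.7×3.85 = 138.81 kPa.
Pore pressure: u = 9.81×(7.55 − 0) = 74.066 kPa.
Initial effective stress: σ'_0 = σ_v − u = 138.81 − 74.066 = 64.744 kPa.
Stress increase at mid-clay by the 2:1 spreading method:
Δσ = qBL/((B+z)(L+z)) = 238×1.5×3/((1.5+7.55)(3+7.55)) = 11.217 kPa
Final effective stress: σ'_f = σ'_0 + Δσ = 64.744 + 11.217 = 75.961 kPa.
Normally consolidated clay, so the full stress increment lies on the virgin compression line:
S_c = C_c·H/(1+e₀)·log₁₀(σ'_f/σ'_0) = 0.22×7.7/(1+1.13)×log₁₀(75.961/64.744)
    = 0.79531 × 0.069391 = 0.05519 m

S_c ≈ 55.2 mm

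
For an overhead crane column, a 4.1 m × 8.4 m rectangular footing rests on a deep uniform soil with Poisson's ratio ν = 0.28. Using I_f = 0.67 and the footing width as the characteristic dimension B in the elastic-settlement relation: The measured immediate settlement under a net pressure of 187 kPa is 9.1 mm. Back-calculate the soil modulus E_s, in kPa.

E_s ≈ 52000 kPa

S_e = q·B·(1−ν²)/E_s · I_f  ⇒  E_s = q·B·(1−ν²)·I_f / S_e.
E_s = 187 × 4.1 × 0.9216 × 0.67 / 0.0091 = 52020 kPa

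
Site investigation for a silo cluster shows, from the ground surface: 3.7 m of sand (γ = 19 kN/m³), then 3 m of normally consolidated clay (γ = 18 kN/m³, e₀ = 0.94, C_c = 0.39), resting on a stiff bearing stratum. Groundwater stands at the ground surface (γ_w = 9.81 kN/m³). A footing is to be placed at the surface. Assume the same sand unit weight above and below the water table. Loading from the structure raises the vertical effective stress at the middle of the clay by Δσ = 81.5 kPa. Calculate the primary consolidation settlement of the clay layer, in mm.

S_c ≈ 266 mm

Mid-depth of clay below the ground surface: z = 3.7 + 3/2 = 5.2 m.
Total vertical stress at mid-clay: σ_v = 19×3.7 + 18×1.5 = 97.3 kPa.
Pore pressure: u = 9.81×(5.2 − 0) = 51.012 kPa.
Initial effective stress: σ'_0 = σ_v − u = 97.3 − 51.012 = 46.288 kPa.
Final effective stress: σ'_f = σ'_0 + Δσ = 46.288 + 81.5 = 127.79 kPa.
Normally consolidated clay, so the full stress increment lies on the virgin compression line:
S_c = C_c·H/(1+e₀)·log₁₀(σ'_f/σ'_0) = 0.39×3/(1+0.94)×log₁₀(127.79/46.288)
    = 0.60309 × 0.44103 = 0.266 m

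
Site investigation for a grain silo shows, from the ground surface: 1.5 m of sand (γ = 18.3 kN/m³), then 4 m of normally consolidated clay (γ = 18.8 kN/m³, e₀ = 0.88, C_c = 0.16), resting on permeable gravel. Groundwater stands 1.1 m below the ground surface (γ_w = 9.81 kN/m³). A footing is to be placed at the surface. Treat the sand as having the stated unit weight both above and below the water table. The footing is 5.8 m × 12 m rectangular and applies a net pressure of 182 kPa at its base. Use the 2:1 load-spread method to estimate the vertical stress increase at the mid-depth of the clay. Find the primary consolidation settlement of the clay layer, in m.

S_c ≈ 0.168 m

Mid-depth of clay below the ground surface: z = 1.5 + 4/2 = 3.5 m.
Total vertical stress at mid-clay: σ_v = 18.3×1.5 + 18.8×2 = 65.05 kPa.
Pore pressure: u = 9.81×(3.5 − 1.1) = 23.544 kPa.
Initial effective stress: σ'_0 = σ_v − u = 65.05 − 23.544 = 41.506 kPa.
Stress increase at mid-clay by the 2:1 spreading method:
Δσ = qBL/((B+z)(L+z)) = 182×5.8×12/((5.8+3.5)(12+3.5)) = 87.875 kPa
Final effective stress: σ'_f = σ'_0 + Δσ = 41.506 + 87.875 = 129.38 kPa.
Normally consolidated clay, so the full stress increment lies on the virgin compression line:
S_c = C_c·H/(1+e₀)·log₁₀(σ'_f/σ'_0) = 0.16×4/(1+0.88)×log₁₀(129.38/41.506)
    = 0.34043 × 0.49376 = 0.1681 m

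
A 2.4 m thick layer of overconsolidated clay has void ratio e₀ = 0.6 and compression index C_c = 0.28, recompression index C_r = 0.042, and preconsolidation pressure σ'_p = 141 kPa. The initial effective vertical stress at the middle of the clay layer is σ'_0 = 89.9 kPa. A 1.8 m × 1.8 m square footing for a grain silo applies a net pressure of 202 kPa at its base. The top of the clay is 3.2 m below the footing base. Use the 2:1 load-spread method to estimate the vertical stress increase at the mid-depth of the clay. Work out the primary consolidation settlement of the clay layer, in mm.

Mid-depth of clay below the footing base: z = 3.2 + 2.4/2 = 4.4 m.
Stress increase at mid-clay by the 2:1 spreading method:
Δσ = qBL/((B+z)(L+z)) = 202×1.8×1.8/((1.8+4.4)(1.8+4.4)) = 17.026 kPa
Final effective stress: σ'_f = 89.9 + 17.026 = 106.93 kPa.
σ'_f = 106.93 ≤ σ'_p = 141 kPa, so the clay remains overconsolidated and only the recompression index applies:
S_c = C_r·H/(1+e₀)·log₁₀(σ'_f/σ'_0) = 0.042×2.4/1.6×log₁₀(106.93/89.9)
    = 0.063 × 0.07534 = 0.004746 m

S_c ≈ 4.75 mm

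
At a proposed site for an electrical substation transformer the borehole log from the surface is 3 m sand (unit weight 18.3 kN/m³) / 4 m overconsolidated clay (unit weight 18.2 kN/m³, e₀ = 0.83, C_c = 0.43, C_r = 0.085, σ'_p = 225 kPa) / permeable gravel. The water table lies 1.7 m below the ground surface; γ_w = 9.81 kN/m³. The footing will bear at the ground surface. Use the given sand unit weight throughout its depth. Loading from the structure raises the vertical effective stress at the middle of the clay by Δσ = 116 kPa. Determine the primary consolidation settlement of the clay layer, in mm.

Mid-depth of clay below the ground surface: z = 3 + 4/2 = 5 m.
Total vertical stress at mid-clay: σ_v = 18.3×3 + 18.2×2 = 91.3 kPa.
Pore pressure: u = 9.81×(5 − 1.7) = 32.373 kPa.
Initial effective stress: σ'_0 = σ_v − u = 91.3 − 32.373 = 58.927 kPa.
Final effective stress: σ'_f = 58.927 + 116 = 174.93 kPa.
σ'_f = 174.93 ≤ σ'_p = 225 kPa, so the clay remains overconsolidated and only the recompression index applies:
S_c = C_r·H/(1+e₀)·log₁₀(σ'_f/σ'_0) = 0.085×4/1.83×log₁₀(174.93/58.927)
    = 0.18579 × 0.47255 = 0.0878 m

S_c ≈ 87.8 mm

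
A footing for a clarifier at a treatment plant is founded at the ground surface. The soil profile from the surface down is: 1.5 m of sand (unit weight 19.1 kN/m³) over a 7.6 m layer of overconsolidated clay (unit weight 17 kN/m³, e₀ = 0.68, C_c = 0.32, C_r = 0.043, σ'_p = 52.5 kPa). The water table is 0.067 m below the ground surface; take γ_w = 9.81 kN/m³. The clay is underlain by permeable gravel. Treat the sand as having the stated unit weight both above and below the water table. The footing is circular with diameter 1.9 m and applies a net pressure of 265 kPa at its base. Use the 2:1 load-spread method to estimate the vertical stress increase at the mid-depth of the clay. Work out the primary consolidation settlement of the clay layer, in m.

Mid-depth of clay below the ground surface: z = 1.5 + 7.6/2 = 5.3 m.
Total vertical stress at mid-clay: σ_v = 19.1×1.5 + 17×3.8 = 93.25 kPa.
Pore pressure: u = 9.81×(5.3 − 0.067) = 51.336 kPa.
Initial effective stress: σ'_0 = σ_v − u = 93.25 − 51.336 = 41.914 kPa.
Stress increase at mid-clay by the 2:1 spreading method:
Δσ ≈ qD²/(D+z)² = 265×1.9²/(1.9+5.3)² = 18.454 kPa
Final effective stress: σ'_f = 41.914 + 18.454 = 60.368 kPa.
σ'_f = 60.368 > σ'_p = 52.5 kPa, so the stress path crosses the preconsolidation pressure — recompression up to σ'_p, then virgin compression beyond:
S_c = H/(1+e₀)·[C_r·log₁₀(σ'_p/σ'_0) + C_c·log₁₀(σ'_f/σ'_p)]
    = 7.6/1.68 × [0.043×log₁₀(52.5/41.914) + 0.32×log₁₀(60.368/52.5)]
    = 4.5238 × [0.0042054 + 0.019407] = 0.1068 m

S_c ≈ 0.107 m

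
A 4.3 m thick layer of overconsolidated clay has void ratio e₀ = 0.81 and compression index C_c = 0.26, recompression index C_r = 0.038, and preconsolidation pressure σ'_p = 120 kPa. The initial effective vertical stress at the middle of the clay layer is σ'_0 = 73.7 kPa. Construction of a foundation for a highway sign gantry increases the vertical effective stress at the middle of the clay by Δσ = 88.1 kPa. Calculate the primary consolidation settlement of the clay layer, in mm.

S_c ≈ 99.3 mm

Final effective stress: σ'_f = 73.7 + 88.1 = 161.8 kPa.
σ'_f = 161.8 > σ'_p = 120 kPa, so the stress path crosses the preconsolidation pressure — recompression up to σ'_p, then virgin compression beyond:
S_c = H/(1+e₀)·[C_r·log₁₀(σ'_p/σ'_0) + C_c·log₁₀(σ'_f/σ'_p)]
    = 4.3/1.81 × [0.038×log₁₀(120/73.7) + 0.26×log₁₀(161.8/120)]
    = 2.3757 × [0.0080451 + 0.033747] = 0.09929 m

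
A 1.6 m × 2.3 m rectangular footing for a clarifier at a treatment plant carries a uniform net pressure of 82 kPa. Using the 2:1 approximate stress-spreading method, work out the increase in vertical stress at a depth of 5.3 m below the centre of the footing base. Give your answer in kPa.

By the 2:1 method the load spreads at 1 horizontal : 2 vertical, so at depth z the loaded area has grown by z in each plan dimension:
Δσ = qBL/((B+z)(L+z)) = 82×1.6×2.3/((1.6+5.3)(2.3+5.3)) = 5.7544 kPa

Δσ_z ≈ 5.75 kPa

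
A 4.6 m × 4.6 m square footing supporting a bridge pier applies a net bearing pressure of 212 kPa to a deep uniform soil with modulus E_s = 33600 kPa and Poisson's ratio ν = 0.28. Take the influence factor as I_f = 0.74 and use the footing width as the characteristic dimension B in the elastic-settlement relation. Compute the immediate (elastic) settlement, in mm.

Immediate (elastic) settlement: S_e = q·B·(1−ν²)/E_s · I_f.
S_e = 212 × 4.6 × (1 − 0.28²) / 33600 × 0.74
    = 212 × 4.6 × 0.9216 / 33600 × 0.74
    = 0.01979 m = 19.79 mm

S_e ≈ 19.8 mm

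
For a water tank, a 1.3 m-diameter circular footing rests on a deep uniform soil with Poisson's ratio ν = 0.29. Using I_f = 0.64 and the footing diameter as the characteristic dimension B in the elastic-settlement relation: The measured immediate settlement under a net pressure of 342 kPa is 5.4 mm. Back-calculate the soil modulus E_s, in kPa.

E_s ≈ 48300 kPa

S_e = q·B·(1−ν²)/E_s · I_f  ⇒  E_s = q·B·(1−ν²)·I_f / S_e.
E_s = 342 × 1.3 × 0.9159 × 0.64 / 0.0054 = 48260 kPa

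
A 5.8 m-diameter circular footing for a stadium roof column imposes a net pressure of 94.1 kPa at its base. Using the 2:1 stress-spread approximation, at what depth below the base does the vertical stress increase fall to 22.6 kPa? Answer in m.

2:1 spreading — at depth z the loaded area has grown by z in each plan dimension:
qD²/(D+z)² = Δσ_z ⇒ z = D(√(q/Δσ_z) − 1) = 5.8×(√(94.1/22.6) − 1) = 6.035 m

z ≈ 6.04 m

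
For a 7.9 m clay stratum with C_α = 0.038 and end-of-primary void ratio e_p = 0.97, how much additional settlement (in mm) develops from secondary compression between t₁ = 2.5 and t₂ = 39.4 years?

Secondary compression: S_s = C_α·H/(1+e_p)·log₁₀(t₂/t₁)
S_s = 0.038×7.9/(1+0.97)×log₁₀(39.4/2.5)
    = 0.1524 × 1.198 = 0.1825 m

S_s ≈ 182 mm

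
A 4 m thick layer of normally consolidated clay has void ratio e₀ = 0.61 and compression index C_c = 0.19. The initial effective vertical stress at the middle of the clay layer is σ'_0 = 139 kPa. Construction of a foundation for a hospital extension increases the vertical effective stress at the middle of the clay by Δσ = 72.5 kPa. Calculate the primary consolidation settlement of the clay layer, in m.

Final effective stress: σ'_f = σ'_0 + Δσ = 139 + 72.5 = 211.5 kPa.
Normally consolidated clay, so the full stress increment lies on the virgin compression line:
S_c = C_c·H/(1+e₀)·log₁₀(σ'_f/σ'_0) = 0.19×4/(1+0.61)×log₁₀(211.5/139)
    = 0.47205 × 0.1823 = 0.08605 m

S_c ≈ 0.0861 m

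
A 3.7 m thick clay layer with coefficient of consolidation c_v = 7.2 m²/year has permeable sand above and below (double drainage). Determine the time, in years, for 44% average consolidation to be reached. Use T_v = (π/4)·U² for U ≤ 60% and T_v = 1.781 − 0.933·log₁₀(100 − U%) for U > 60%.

t ≈ 0.0723 years

Drainage path length: H_d = H/2 = 1.85 m (double drainage).
U ≤ 60%: T_v = (π/4)·U² = (π/4)×0.44² = 0.15205.
t = T_v·H_d²/c_v = 0.15205×1.85²/7.2 = 0.07228 years.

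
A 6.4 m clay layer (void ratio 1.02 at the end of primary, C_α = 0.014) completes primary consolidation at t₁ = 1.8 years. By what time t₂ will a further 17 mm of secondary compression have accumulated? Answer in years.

t₂ ≈ 4.35 years

S_s = C_α·H/(1+e_p)·log₁₀(t₂/t₁) ⇒ log₁₀(t₂/t₁) = S_s·(1+e_p)/(C_α·H).
log₁₀(t₂/t₁) = 0.017 × (1+1.02) / (0.014×6.4) = 0.3833
t₂ = t₁ × 10^0.3833 = 1.8 × 2.417 = 4.35 years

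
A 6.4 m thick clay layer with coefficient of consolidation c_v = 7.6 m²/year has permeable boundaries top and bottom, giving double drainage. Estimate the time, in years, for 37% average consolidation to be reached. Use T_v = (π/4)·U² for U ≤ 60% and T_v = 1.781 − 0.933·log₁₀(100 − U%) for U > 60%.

t ≈ 0.145 years

Drainage path length: H_d = H/2 = 3.2 m (double drainage).
U ≤ 60%: T_v = (π/4)·U² = (π/4)×0.37² = 0.10752.
t = T_v·H_d²/c_v = 0.10752×3.2²/7.6 = 0.1449 years.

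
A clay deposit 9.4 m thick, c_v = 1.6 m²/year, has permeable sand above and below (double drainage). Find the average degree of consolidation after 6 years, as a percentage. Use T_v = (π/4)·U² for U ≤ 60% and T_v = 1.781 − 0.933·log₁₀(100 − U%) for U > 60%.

Drainage path length: H_d = H/2 = 4.7 m (double drainage).
T_v = c_v·t/H_d² = 1.6×6/4.7² = 0.43459.
T_v = 0.43459 corresponds to the U > 60% branch:
U = 1 − 10^((1.781 − T_v)/0.933)/100 = 0.7226

U ≈ 72.3 %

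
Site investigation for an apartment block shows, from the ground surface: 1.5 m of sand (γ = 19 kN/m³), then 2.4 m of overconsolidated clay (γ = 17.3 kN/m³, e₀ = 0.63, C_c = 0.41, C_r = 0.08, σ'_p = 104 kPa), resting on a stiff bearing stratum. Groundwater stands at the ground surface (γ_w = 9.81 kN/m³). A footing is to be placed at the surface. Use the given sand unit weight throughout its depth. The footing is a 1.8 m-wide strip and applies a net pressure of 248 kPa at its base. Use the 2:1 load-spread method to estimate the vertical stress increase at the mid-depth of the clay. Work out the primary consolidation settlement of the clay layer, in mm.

Mid-depth of clay below the ground surface: z = 1.5 + 2.4/2 = 2.7 m.
Total vertical stress at mid-clay: σ_v = 19×1.5 + 17.3×1.2 = 49.26 kPa.
Pore pressure: u = 9.81×(2.7 − 0) = 26.487 kPa.
Initial effective stress: σ'_0 = σ_v − u = 49.26 − 26.487 = 22.773 kPa.
Stress increase at mid-clay by the 2:1 spreading method:
Δσ = qB/(B+z) = 248×1.8/(1.8+2.7) = 99.2 kPa
Final effective stress: σ'_f = 22.773 + 99.2 = 121.97 kPa.
σ'_f = 121.97 > σ'_p = 104 kPa, so the stress path crosses the preconsolidation pressure — recompression up to σ'_p, then virgin compression beyond:
S_c = H/(1+e₀)·[C_r·log₁₀(σ'_p/σ'_0) + C_c·log₁₀(σ'_f/σ'_p)]
    = 2.4/1.63 × [0.08×log₁₀(104/22.773) + 0.41×log₁₀(121.97/104)]
    = 1.4724 × [0.052769 + 0.02838] = 0.1195 m

S_c ≈ 119 mm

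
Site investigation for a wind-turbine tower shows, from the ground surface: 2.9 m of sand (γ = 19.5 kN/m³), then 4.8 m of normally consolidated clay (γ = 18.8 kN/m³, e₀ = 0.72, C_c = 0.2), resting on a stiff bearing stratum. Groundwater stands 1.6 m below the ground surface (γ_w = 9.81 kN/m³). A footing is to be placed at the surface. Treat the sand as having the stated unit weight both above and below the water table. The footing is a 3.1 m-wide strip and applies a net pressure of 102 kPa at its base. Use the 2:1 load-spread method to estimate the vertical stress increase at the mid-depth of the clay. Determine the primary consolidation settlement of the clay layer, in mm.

Mid-depth of clay below the ground surface: z = 2.9 + 4.8/2 = 5.3 m.
Total vertical stress at mid-clay: σ_v = 19.5×2.9 + 18.8×2.4 = 101.67 kPa.
Pore pressure: u = 9.81×(5.3 − 1.6) = 36.297 kPa.
Initial effective stress: σ'_0 = σ_v − u = 101.67 − 36.297 = 65.373 kPa.
Stress increase at mid-clay by the 2:1 spreading method:
Δσ = qB/(B+z) = 102×3.1/(3.1+5.3) = 37.643 kPa
Final effective stress: σ'_f = σ'_0 + Δσ = 65.373 + 37.643 = 103.02 kPa.
Normally consolidated clay, so the full stress increment lies on the virgin compression line:
S_c = C_c·H/(1+e₀)·log₁₀(σ'_f/σ'_0) = 0.2×4.8/(1+0.72)×log₁₀(103.02/65.373)
    = 0.55814 × 0.19752 = 0.1102 m

S_c ≈ 110 mm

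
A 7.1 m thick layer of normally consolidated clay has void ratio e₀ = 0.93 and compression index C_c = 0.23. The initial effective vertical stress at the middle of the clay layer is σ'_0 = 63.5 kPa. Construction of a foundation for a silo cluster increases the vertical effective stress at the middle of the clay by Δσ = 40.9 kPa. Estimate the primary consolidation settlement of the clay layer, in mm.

Final effective stress: σ'_f = σ'_0 + Δσ = 63.5 + 40.9 = 104.4 kPa.
Normally consolidated clay, so the full stress increment lies on the virgin compression line:
S_c = C_c·H/(1+e₀)·log₁₀(σ'_f/σ'_0) = 0.23×7.1/(1+0.93)×log₁₀(104.4/63.5)
    = 0.84611 × 0.21593 = 0.1827 m

S_c ≈ 183 mm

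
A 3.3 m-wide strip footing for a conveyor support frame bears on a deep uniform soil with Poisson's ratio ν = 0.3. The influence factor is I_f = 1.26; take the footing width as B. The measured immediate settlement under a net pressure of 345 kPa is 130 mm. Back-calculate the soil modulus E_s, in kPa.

E_s ≈ 10000 kPa

S_e = q·B·(1−ν²)/E_s · I_f  ⇒  E_s = q·B·(1−ν²)·I_f / S_e.
E_s = 345 × 3.3 × 0.91 × 1.26 / 0.13 = 10040 kPa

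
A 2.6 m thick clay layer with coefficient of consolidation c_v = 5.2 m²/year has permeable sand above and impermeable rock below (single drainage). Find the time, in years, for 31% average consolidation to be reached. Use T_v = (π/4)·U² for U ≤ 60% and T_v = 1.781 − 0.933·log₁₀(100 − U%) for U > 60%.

Drainage path length: H_d = H = 2.6 m (single drainage).
U ≤ 60%: T_v = (π/4)·U² = (π/4)×0.31² = 0.075477.
t = T_v·H_d²/c_v = 0.075477×2.6²/5.2 = 0.09812 years.

t ≈ 0.0981 years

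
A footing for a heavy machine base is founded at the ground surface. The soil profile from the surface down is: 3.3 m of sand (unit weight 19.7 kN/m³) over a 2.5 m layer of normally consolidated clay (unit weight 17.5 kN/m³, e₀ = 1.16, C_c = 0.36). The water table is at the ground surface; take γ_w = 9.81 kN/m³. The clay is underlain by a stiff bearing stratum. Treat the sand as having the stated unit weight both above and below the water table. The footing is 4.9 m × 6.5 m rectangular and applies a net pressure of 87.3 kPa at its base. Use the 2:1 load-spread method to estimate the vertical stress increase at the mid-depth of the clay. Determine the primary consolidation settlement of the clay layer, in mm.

S_c ≈ 88.4 mm

Mid-depth of clay below the ground surface: z = 3.3 + 2.5/2 = 4.55 m.
Total vertical stress at mid-clay: σ_v = 19.7×3.3 + 17.5×1.25 = 86.885 kPa.
Pore pressure: u = 9.81×(4.55 − 0) = 44.636 kPa.
Initial effective stress: σ'_0 = σ_v − u = 86.885 − 44.636 = 42.249 kPa.
Stress increase at mid-clay by the 2:1 spreading method:
Δσ = qBL/((B+z)(L+z)) = 87.3×4.9×6.5/((4.9+4.55)(6.5+4.55)) = 26.627 kPa
Final effective stress: σ'_f = σ'_0 + Δσ = 42.249 + 26.627 = 68.876 kPa.
Normally consolidated clay, so the full stress increment lies on the virgin compression line:
S_c = C_c·H/(1+e₀)·log₁₀(σ'_f/σ'_0) = 0.36×2.5/(1+1.16)×log₁₀(68.876/42.249)
    = 0.41667 × 0.21225 = 0.08844 m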